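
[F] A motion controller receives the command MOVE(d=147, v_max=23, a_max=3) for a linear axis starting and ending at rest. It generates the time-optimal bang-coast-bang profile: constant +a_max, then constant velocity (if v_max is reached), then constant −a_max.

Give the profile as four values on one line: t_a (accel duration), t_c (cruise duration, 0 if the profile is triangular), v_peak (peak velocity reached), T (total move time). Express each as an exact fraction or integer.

vₘ²/aₘ = 23²/3 = 529/3
147 < 529/3 so t_c = 0
v_peak = √(147·3) = √441 = 21
t_a = 21/3 = 7; t_c = 0
T = 2·7 = 14

t_a=7 t_c=0 v_peak=21 T=14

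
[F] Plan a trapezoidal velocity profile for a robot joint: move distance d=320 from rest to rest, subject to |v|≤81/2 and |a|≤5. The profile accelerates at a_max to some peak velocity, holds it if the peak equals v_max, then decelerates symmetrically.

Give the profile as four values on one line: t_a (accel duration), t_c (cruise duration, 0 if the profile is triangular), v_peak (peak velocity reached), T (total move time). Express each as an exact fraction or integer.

vₘ²/aₘ = (81/2)²/5 = 6561/20
320 < 6561/20 → triangular
v_peak = √(320·5) = √1600 = 40
t_a = 40/5 = 8; t_c = 0
T = 2·8 = 16

t_a=8 t_c=0 v_peak=40 T=16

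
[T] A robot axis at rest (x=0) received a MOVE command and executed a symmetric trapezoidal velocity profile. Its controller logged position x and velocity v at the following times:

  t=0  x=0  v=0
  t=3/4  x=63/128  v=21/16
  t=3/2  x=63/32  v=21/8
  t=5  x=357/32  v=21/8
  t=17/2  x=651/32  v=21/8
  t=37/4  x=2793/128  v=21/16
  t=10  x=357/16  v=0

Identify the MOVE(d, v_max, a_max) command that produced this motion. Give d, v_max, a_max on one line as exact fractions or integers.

d=357/16 v_max=21/8 a_max=7/4

final state: t=10, x=357/16, v=0 → d = 357/16
a_max = (21/16−0)/(3/4−0) = 7/4
max v = 21/8 over t∈[3/2,17/2] → v_max = 21/8
check: 21/8·(3/2+7) = 357/16 ✓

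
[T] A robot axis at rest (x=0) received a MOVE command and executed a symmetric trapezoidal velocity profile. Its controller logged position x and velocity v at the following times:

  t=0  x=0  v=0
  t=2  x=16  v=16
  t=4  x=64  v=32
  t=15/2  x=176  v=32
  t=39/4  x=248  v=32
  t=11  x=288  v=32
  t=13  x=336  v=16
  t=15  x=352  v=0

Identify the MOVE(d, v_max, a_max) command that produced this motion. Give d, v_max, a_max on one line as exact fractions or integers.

final state: t=15, x=352, v=0 → d = 352
a_max = (16−0)/(2−0) = 8
max v = 32 over t∈[4,11] → v_max = 32
check: 32·(4+7) = 352 ✓

d=352 v_max=32 a_max=8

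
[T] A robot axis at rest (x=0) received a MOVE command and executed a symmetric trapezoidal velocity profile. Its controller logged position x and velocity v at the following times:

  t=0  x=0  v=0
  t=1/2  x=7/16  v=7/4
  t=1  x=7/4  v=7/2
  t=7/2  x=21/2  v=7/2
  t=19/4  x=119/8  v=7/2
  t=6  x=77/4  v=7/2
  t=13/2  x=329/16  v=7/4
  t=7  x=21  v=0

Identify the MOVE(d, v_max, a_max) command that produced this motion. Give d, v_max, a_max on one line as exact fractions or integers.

final state: t=7, x=21, v=0 → d = 21
a_max = (7/4−0)/(1/2−0) = 7/2
max v = 7/2 over t∈[1,6] → v_max = 7/2
check: 7/2·(1+5) = 21 ✓

d=21 v_max=7/2 a_max=7/2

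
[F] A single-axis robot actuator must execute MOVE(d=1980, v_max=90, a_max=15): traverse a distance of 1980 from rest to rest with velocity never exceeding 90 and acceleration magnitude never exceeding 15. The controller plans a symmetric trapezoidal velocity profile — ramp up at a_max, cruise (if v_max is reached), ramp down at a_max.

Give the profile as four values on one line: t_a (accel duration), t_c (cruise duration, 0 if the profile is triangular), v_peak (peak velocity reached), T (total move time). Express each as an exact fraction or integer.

vₘ²/aₘ = 90²/15 = 540
1980 ≥ 540 → trapezoidal
t_a = 90/15 = 6; v_peak = 90
d_cruise = 1980 − 540 = 1440; t_c = 1440/90 = 16
T = 2·6 + 16 = 28

t_a=6 t_c=16 v_peak=90 T=28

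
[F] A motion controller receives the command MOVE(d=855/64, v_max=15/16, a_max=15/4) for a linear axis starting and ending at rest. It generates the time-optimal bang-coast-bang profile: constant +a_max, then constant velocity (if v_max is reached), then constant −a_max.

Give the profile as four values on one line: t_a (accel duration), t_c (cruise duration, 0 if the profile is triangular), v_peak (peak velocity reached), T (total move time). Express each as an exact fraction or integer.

(v_max)²/a_max = (15/16)²/(15/4) = 15/64
855/64 ≥ 15/64 so v_max reached
t_a = (15/16)/(15/4) = 1/4; v_peak = 15/16
d_cruise = 855/64 − 15/64 = 105/8; t_c = (105/8)/(15/16) = 14
T = 2·1/4 + 14 = 29/2

t_a=1/4 t_c=14 v_peak=15/16 T=29/2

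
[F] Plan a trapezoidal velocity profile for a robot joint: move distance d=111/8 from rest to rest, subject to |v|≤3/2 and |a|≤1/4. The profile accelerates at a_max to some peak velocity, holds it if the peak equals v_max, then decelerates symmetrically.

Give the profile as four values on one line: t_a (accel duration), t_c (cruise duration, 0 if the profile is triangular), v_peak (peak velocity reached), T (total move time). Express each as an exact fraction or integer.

(v_max)²/a_max = (3/2)²/(1/4) = 9
111/8 ≥ 9 so v_max reached
t_a = (3/2)/(1/4) = 6; v_peak = 3/2
d_cruise = 111/8 − 9 = 39/8; t_c = (39/8)/(3/2) = 13/4
T = 2·6 + 13/4 = 61/4

t_a=6 t_c=13/4 v_peak=3/2 T=61/4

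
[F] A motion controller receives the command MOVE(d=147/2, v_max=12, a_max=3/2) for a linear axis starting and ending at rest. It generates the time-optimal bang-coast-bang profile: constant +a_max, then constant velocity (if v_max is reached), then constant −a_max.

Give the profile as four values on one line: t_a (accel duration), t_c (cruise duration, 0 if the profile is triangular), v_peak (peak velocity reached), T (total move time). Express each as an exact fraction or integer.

(v_max)²/a_max = 12²/(3/2) = 96
147/2 < 96 so t_c = 0
v_peak = √(147/2·3/2) = √(441/4) = 21/2
t_a = (21/2)/(3/2) = 7; t_c = 0
T = 2·7 = 14

t_a=7 t_c=0 v_peak=21/2 T=14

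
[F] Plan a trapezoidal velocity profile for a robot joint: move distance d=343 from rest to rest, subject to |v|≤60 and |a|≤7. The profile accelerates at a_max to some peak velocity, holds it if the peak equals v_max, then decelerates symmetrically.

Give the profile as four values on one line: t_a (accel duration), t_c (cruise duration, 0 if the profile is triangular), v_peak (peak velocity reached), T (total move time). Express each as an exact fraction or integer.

t_a=7 t_c=0 v_peak=49 T=14

vₘ²/aₘ = 60²/7 = 3600/7
343 < 3600/7 so t_c = 0
v_peak = √(343·7) = √2401 = 49
t_a = 49/7 = 7; t_c = 0
T = 2·7 = 14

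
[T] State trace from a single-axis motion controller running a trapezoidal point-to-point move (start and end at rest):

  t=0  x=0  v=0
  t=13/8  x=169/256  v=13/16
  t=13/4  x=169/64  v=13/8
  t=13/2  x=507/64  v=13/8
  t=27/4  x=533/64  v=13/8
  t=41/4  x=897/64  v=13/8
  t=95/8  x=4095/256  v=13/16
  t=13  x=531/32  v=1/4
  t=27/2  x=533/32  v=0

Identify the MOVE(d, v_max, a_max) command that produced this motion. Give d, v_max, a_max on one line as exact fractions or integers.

final state: t=27/2, x=533/32, v=0 → d = 533/32
a_max = (13/16−0)/(13/8−0) = 1/2
max v = 13/8 over t∈[13/4,41/4] → v_max = 13/8
check: 13/8·(13/4+7) = 533/32 ✓

d=533/32 v_max=13/8 a_max=1/2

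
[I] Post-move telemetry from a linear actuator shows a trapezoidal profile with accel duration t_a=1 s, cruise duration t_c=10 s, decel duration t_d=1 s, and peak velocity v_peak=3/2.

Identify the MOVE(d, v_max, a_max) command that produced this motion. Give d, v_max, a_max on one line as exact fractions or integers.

a_max = (3/2)/1 = 3/2
d_a = ½·3/2·1 = 3/4; d_c = 3/2·10 = 15
d = 2·3/4 + 15 = 33/2
t_c = 10 > 0 → v_max = v_peak = 3/2

d=33/2 v_max=3/2 a_max=3/2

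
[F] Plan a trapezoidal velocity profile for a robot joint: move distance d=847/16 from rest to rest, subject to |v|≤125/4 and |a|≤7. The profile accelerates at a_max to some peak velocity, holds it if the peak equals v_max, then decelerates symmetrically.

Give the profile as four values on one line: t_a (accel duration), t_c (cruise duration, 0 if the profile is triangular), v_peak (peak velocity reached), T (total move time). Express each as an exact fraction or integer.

t_a=11/4 t_c=0 v_peak=77/4 T=11/2

v_max²/a_max = (125/4)²/7 = 15625/112
847/16 < 15625/112 ⇒ no cruise
v_peak = √(847/16·7) = √(5929/16) = 77/4
t_a = (77/4)/7 = 11/4; t_c = 0
T = 2·11/4 = 11/2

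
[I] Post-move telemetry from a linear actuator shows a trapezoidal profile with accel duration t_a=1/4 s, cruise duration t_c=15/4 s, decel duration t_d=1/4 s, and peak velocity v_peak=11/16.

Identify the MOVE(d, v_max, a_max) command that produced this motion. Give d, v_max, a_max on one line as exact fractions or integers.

a_max = (11/16)/(1/4) = 11/4
d_a = ½·11/16·1/4 = 11/128; d_c = 11/16·15/4 = 165/64
d = 2·11/128 + 165/64 = 11/4
t_c = 15/4 > 0 ⇒ limit active, v_max = 11/16

d=11/4 v_max=11/16 a_max=11/4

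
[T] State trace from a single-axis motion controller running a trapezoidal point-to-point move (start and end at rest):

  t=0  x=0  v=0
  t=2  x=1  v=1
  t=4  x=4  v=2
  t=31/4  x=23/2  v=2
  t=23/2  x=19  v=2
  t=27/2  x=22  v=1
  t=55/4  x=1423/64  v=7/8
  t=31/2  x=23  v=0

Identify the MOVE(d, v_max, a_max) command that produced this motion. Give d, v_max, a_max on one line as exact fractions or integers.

d=23 v_max=2 a_max=1/2

final state: t=31/2, x=23, v=0 → d = 23
a_max = (1−0)/(2−0) = 1/2
max v = 2 over t∈[4,23/2] → v_max = 2
check: 2·(4+15/2) = 23 ✓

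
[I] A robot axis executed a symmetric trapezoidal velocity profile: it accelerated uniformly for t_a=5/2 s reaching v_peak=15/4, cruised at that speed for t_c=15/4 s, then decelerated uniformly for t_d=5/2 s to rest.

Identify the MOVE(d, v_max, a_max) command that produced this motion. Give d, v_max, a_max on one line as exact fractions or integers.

d=375/16 v_max=15/4 a_max=3/2

a_max = (15/4)/(5/2) = 3/2
d_a = ½·15/4·5/2 = 75/16; d_c = 15/4·15/4 = 225/16
d = 2·75/16 + 225/16 = 375/16
t_c = 15/4 > 0 ⇒ limit active, v_max = 15/4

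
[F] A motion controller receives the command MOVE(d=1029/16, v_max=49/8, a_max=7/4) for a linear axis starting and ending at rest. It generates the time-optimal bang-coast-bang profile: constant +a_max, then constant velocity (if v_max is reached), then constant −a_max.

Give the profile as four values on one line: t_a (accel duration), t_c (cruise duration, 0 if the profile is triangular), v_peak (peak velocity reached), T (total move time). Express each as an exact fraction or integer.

(v_max)²/a_max = (49/8)²/(7/4) = 343/16
1029/16 ≥ 343/16 → trapezoidal
t_a = (49/8)/(7/4) = 7/2; v_peak = 49/8
d_cruise = 1029/16 − 343/16 = 343/8; t_c = (343/8)/(49/8) = 7
T = 2·7/2 + 7 = 14

t_a=7/2 t_c=7 v_peak=49/8 T=14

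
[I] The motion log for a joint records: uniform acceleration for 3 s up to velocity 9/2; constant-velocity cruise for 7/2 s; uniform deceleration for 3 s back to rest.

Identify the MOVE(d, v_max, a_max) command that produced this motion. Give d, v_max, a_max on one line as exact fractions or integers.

a_max = (9/2)/3 = 3/2
d_a = ½·9/2·3 = 27/4; d_c = 9/2·7/2 = 63/4
d = 2·27/4 + 63/4 = 117/4
t_c = 7/2 > 0 → v_max = v_peak = 9/2

d=117/4 v_max=9/2 a_max=3/2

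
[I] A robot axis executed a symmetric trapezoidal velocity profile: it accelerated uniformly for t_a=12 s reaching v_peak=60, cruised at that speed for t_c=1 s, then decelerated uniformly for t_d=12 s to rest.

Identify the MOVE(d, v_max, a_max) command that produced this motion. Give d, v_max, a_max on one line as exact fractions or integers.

d=780 v_max=60 a_max=5

a_max = 60/12 = 5
d_a = ½·60·12 = 360; d_c = 60·1 = 60
d = 2·360 + 60 = 780
t_c = 1 > 0 so v_max = 60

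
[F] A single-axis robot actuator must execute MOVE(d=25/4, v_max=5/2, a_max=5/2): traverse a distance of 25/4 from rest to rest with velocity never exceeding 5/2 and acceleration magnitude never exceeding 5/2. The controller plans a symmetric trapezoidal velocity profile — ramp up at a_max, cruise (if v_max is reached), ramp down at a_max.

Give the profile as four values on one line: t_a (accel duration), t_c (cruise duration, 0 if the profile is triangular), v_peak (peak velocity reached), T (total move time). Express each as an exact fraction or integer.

t_a=1 t_c=3/2 v_peak=5/2 T=7/2

(v_max)²/a_max = (5/2)²/(5/2) = 5/2
25/4 ≥ 5/2 ⇒ cruise phase
t_a = (5/2)/(5/2) = 1; v_peak = 5/2
d_cruise = 25/4 − 5/2 = 15/4; t_c = (15/4)/(5/2) = 3/2
T = 2·1 + 3/2 = 7/2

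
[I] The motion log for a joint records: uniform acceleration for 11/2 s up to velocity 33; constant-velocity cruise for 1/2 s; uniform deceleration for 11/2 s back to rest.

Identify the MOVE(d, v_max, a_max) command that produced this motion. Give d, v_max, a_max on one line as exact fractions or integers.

d=198 v_max=33 a_max=6

a_max = 33/(11/2) = 6
d_a = ½·33·11/2 = 363/4; d_c = 33·1/2 = 33/2
d = 2·363/4 + 33/2 = 198
t_c = 1/2 > 0 ⇒ limit active, v_max = 33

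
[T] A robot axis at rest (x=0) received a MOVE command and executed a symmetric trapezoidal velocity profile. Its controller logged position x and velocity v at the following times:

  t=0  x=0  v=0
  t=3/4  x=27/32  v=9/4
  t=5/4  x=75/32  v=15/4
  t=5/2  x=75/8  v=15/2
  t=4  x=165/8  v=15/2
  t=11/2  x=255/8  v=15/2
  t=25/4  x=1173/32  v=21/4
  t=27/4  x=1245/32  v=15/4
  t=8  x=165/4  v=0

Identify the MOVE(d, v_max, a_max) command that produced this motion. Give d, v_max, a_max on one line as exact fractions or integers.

final state: t=8, x=165/4, v=0 → d = 165/4
a_max = (9/4−0)/(3/4−0) = 3
max v = 15/2 over t∈[5/2,11/2] → v_max = 15/2
check: 15/2·(5/2+3) = 165/4 ✓

d=165/4 v_max=15/2 a_max=3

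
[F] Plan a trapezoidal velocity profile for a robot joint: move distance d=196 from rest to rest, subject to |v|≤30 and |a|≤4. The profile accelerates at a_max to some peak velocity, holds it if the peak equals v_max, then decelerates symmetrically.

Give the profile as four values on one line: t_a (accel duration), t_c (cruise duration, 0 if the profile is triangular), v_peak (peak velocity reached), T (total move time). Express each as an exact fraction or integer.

vₘ²/aₘ = 30²/4 = 225
196 < 225 ⇒ no cruise
v_peak = √(196·4) = √784 = 28
t_a = 28/4 = 7; t_c = 0
T = 2·7 = 14

t_a=7 t_c=0 v_peak=28 T=14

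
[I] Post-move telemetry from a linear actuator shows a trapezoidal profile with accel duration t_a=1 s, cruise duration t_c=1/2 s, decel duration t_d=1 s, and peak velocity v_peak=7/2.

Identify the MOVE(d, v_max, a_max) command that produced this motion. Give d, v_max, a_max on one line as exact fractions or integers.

a_max = (7/2)/1 = 7/2
d_a = ½·7/2·1 = 7/4; d_c = 7/2·1/2 = 7/4
d = 2·7/4 + 7/4 = 21/4
t_c = 1/2 > 0 → v_max = v_peak = 7/2

d=21/4 v_max=7/2 a_max=7/2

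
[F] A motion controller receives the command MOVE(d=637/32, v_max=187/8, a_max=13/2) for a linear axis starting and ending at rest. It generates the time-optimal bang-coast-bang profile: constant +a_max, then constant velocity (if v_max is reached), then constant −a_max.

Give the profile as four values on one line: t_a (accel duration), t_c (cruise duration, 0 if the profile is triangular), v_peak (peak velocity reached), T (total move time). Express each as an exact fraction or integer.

v_max²/a_max = (187/8)²/(13/2) = 34969/416
637/32 < 34969/416 ⇒ no cruise
v_peak = √(637/32·13/2) = √(8281/64) = 91/8
t_a = (91/8)/(13/2) = 7/4; t_c = 0
T = 2·7/4 = 7/2

t_a=7/4 t_c=0 v_peak=91/8 T=7/2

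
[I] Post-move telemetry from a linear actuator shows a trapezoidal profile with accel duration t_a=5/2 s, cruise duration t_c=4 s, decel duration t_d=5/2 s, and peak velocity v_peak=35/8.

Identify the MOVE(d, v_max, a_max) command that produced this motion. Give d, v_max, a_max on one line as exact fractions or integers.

d=455/16 v_max=35/8 a_max=7/4

a_max = (35/8)/(5/2) = 7/4
d_a = ½·35/8·5/2 = 175/32; d_c = 35/8·4 = 35/2
d = 2·175/32 + 35/2 = 455/16
t_c = 4 > 0 → v_max = v_peak = 35/8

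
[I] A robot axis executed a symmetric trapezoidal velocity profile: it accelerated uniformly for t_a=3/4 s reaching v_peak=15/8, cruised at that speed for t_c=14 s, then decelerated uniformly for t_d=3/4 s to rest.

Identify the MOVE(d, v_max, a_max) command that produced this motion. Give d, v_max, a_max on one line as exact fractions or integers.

a_max = (15/8)/(3/4) = 5/2
d_a = ½·15/8·3/4 = 45/64; d_c = 15/8·14 = 105/4
d = 2·45/64 + 105/4 = 885/32
t_c = 14 > 0 so v_max = 15/8

d=885/32 v_max=15/8 a_max=5/2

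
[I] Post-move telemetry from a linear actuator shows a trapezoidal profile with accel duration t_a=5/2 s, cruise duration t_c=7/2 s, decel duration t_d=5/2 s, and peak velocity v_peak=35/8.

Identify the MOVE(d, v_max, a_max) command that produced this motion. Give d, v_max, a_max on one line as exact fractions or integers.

a_max = (35/8)/(5/2) = 7/4
d_a = ½·35/8·5/2 = 175/32; d_c = 35/8·7/2 = 245/16
d = 2·175/32 + 245/16 = 105/4
t_c = 7/2 > 0 so v_max = 35/8

d=105/4 v_max=35/8 a_max=7/4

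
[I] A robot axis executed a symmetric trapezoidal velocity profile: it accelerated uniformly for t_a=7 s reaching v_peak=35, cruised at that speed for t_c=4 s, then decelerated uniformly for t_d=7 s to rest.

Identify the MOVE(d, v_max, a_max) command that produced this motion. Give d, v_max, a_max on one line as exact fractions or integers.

a_max = 35/7 = 5
d_a = ½·35·7 = 245/2; d_c = 35·4 = 140
d = 2·245/2 + 140 = 385
t_c = 4 > 0 ⇒ limit active, v_max = 35

d=385 v_max=35 a_max=5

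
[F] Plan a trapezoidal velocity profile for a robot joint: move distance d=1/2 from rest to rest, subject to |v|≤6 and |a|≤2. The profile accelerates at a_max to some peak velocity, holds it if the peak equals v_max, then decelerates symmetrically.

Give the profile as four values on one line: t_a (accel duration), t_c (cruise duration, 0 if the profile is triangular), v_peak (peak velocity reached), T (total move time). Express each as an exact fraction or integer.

t_a=1/2 t_c=0 v_peak=1 T=1

vₘ²/aₘ = 6²/2 = 18
1/2 < 18 ⇒ no cruise
v_peak = √(1/2·2) = √1 = 1
t_a = 1/2; t_c = 0
T = 2·1/2 = 1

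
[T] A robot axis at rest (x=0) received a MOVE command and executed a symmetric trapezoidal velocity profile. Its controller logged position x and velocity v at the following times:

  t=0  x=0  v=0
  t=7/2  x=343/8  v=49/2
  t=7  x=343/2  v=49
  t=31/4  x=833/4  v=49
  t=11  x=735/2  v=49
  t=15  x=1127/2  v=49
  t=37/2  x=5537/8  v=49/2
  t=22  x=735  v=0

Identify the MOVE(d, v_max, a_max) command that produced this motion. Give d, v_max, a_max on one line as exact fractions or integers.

d=735 v_max=49 a_max=7

final state: t=22, x=735, v=0 → d = 735
a_max = (49/2−0)/(7/2−0) = 7
max v = 49 over t∈[7,15] → v_max = 49
check: 49·(7+8) = 735 ✓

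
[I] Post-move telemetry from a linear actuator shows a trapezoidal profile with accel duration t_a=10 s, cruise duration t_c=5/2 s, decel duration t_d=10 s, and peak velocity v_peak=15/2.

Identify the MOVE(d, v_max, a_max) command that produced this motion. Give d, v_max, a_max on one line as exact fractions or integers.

a_max = (15/2)/10 = 3/4
d_a = ½·15/2·10 = 75/2; d_c = 15/2·5/2 = 75/4
d = 2·75/2 + 75/4 = 375/4
t_c = 5/2 > 0 ⇒ limit active, v_max = 15/2

d=375/4 v_max=15/2 a_max=3/4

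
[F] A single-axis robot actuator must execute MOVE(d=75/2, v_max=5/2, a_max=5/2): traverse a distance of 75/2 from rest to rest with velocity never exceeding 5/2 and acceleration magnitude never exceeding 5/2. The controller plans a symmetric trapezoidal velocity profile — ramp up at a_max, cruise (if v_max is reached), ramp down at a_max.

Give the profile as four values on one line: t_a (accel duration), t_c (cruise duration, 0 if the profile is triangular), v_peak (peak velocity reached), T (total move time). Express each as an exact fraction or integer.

vₘ²/aₘ = (5/2)²/(5/2) = 5/2
75/2 ≥ 5/2 so v_max reached
t_a = (5/2)/(5/2) = 1; v_peak = 5/2
d_cruise = 75/2 − 5/2 = 35; t_c = 35/(5/2) = 14
T = 2·1 + 14 = 16

t_a=1 t_c=14 v_peak=5/2 T=16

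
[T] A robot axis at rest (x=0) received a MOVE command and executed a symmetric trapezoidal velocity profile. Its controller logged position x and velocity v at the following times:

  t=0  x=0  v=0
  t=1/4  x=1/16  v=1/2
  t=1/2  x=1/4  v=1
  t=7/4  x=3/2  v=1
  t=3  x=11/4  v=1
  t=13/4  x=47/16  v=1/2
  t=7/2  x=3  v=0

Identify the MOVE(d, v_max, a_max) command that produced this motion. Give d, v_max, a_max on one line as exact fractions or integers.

d=3 v_max=1 a_max=2

final state: t=7/2, x=3, v=0 → d = 3
a_max = (1/2−0)/(1/4−0) = 2
max v = 1 over t∈[1/2,3] → v_max = 1
check: 1·(1/2+5/2) = 3 ✓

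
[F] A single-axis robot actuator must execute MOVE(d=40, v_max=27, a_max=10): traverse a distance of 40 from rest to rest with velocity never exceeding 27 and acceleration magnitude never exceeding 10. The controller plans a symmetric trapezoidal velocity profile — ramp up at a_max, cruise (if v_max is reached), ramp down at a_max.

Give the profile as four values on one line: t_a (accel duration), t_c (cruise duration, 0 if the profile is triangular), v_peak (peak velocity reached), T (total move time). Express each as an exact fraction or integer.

v_max²/a_max = 27²/10 = 729/10
40 < 729/10 → triangular
v_peak = √(40·10) = √400 = 20
t_a = 20/10 = 2; t_c = 0
T = 2·2 = 4

t_a=2 t_c=0 v_peak=20 T=4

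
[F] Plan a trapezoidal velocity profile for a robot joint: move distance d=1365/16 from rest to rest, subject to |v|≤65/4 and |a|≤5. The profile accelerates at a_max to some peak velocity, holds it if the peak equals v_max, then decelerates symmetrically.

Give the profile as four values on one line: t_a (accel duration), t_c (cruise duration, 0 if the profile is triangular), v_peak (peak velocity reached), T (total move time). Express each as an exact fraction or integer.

t_a=13/4 t_c=2 v_peak=65/4 T=17/2

(v_max)²/a_max = (65/4)²/5 = 845/16
1365/16 ≥ 845/16 so v_max reached
t_a = (65/4)/5 = 13/4; v_peak = 65/4
d_cruise = 1365/16 − 845/16 = 65/2; t_c = (65/2)/(65/4) = 2
T = 2·13/4 + 2 = 17/2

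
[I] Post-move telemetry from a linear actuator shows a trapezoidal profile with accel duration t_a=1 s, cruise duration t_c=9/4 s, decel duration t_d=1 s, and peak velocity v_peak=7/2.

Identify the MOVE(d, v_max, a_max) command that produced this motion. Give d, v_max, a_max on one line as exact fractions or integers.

d=91/8 v_max=7/2 a_max=7/2

a_max = (7/2)/1 = 7/2
d_a = ½·7/2·1 = 7/4; d_c = 7/2·9/4 = 63/8
d = 2·7/4 + 63/8 = 91/8
t_c = 9/4 > 0 ⇒ limit active, v_max = 7/2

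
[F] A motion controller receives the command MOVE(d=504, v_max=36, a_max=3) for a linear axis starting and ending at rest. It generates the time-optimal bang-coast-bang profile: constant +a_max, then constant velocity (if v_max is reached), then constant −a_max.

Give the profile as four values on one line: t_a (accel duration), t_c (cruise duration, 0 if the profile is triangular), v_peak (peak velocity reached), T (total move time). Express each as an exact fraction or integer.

t_a=12 t_c=2 v_peak=36 T=26

vₘ²/aₘ = 36²/3 = 432
504 ≥ 432 → trapezoidal
t_a = 36/3 = 12; v_peak = 36
d_cruise = 504 − 432 = 72; t_c = 72/36 = 2
T = 2·12 + 2 = 26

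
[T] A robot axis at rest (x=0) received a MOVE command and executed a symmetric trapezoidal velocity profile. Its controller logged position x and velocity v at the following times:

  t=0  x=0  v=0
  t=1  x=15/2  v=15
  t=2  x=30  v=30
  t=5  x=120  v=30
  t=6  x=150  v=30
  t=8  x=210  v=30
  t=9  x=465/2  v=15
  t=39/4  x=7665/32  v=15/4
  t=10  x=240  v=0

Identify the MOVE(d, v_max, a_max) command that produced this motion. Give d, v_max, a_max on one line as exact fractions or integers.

d=240 v_max=30 a_max=15

final state: t=10, x=240, v=0 → d = 240
a_max = (15−0)/(1−0) = 15
max v = 30 over t∈[2,8] → v_max = 30
check: 30·(2+6) = 240 ✓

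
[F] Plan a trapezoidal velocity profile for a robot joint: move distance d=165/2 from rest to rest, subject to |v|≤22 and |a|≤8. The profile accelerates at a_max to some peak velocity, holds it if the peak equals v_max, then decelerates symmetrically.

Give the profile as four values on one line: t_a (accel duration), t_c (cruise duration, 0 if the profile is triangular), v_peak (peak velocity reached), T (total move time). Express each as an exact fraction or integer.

v_max²/a_max = 22²/8 = 121/2
165/2 ≥ 121/2 → trapezoidal
t_a = 22/8 = 11/4; v_peak = 22
d_cruise = 165/2 − 121/2 = 22; t_c = 22/22 = 1
T = 2·11/4 + 1 = 13/2

t_a=11/4 t_c=1 v_peak=22 T=13/2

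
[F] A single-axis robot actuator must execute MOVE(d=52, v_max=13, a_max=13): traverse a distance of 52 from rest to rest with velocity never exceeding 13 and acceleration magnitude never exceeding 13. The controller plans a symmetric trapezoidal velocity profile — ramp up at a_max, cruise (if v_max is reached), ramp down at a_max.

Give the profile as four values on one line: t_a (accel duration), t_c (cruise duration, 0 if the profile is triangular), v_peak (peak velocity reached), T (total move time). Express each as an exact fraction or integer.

vₘ²/aₘ = 13²/13 = 13
52 ≥ 13 ⇒ cruise phase
t_a = 13/13 = 1; v_peak = 13
d_cruise = 52 − 13 = 39; t_c = 39/13 = 3
T = 2·1 + 3 = 5

t_a=1 t_c=3 v_peak=13 T=5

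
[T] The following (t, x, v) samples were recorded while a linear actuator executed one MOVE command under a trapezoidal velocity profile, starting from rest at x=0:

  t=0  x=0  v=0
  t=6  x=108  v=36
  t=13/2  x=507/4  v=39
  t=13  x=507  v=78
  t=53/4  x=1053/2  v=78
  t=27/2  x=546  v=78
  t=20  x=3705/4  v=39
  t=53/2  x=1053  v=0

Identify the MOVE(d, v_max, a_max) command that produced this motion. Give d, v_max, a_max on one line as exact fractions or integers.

final state: t=53/2, x=1053, v=0 → d = 1053
a_max = (36−0)/(6−0) = 6
max v = 78 over t∈[13,27/2] → v_max = 78
check: 78·(13+1/2) = 1053 ✓

d=1053 v_max=78 a_max=6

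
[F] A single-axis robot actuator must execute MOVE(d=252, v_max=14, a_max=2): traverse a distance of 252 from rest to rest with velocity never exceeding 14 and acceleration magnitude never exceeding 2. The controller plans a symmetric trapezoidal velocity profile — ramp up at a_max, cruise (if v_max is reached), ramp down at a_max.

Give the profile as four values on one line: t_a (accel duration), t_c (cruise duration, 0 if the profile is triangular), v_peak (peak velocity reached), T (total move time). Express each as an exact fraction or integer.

t_a=7 t_c=11 v_peak=14 T=25

(v_max)²/a_max = 14²/2 = 98
252 ≥ 98 → trapezoidal
t_a = 14/2 = 7; v_peak = 14
d_cruise = 252 − 98 = 154; t_c = 154/14 = 11
T = 2·7 + 11 = 25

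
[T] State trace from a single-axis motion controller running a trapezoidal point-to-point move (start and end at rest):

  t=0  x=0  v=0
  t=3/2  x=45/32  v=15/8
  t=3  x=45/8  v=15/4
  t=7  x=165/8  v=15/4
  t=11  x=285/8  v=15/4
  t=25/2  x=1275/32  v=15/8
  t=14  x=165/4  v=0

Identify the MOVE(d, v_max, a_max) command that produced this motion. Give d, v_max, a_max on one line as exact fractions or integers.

d=165/4 v_max=15/4 a_max=5/4

final state: t=14, x=165/4, v=0 → d = 165/4
a_max = (15/8−0)/(3/2−0) = 5/4
max v = 15/4 over t∈[3,11] → v_max = 15/4
check: 15/4·(3+8) = 165/4 ✓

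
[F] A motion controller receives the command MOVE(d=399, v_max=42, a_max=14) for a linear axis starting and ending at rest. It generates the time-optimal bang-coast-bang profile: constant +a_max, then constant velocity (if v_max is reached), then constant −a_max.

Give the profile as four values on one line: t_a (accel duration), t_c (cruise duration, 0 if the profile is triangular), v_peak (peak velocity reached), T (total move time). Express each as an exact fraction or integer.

(v_max)²/a_max = 42²/14 = 126
399 ≥ 126 → trapezoidal
t_a = 42/14 = 3; v_peak = 42
d_cruise = 399 − 126 = 273; t_c = 273/42 = 13/2
T = 2·3 + 13/2 = 25/2

t_a=3 t_c=13/2 v_peak=42 T=25/2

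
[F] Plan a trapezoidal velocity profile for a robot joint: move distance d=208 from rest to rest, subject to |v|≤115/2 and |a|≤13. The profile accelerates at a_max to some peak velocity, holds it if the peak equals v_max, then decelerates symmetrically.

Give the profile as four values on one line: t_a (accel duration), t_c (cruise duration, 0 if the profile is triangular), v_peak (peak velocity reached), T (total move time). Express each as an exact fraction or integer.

t_a=4 t_c=0 v_peak=52 T=8

(v_max)²/a_max = (115/2)²/13 = 13225/52
208 < 13225/52 so t_c = 0
v_peak = √(208·13) = √2704 = 52
t_a = 52/13 = 4; t_c = 0
T = 2·4 = 8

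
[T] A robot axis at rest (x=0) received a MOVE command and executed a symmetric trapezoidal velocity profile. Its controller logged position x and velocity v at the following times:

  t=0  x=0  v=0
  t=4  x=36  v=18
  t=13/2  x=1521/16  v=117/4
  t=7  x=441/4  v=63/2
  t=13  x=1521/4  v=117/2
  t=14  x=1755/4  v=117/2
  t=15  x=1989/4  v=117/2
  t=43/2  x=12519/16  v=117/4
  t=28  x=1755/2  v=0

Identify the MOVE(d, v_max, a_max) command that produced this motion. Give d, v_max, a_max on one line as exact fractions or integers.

d=1755/2 v_max=117/2 a_max=9/2

final state: t=28, x=1755/2, v=0 → d = 1755/2
a_max = (18−0)/(4−0) = 9/2
max v = 117/2 over t∈[13,15] → v_max = 117/2
check: 117/2·(13+2) = 1755/2 ✓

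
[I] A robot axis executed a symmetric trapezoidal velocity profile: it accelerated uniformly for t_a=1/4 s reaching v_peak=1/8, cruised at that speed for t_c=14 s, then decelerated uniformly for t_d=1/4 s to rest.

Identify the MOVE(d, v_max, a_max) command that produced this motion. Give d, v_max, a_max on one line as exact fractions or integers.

a_max = (1/8)/(1/4) = 1/2
d_a = ½·1/8·1/4 = 1/64; d_c = 1/8·14 = 7/4
d = 2·1/64 + 7/4 = 57/32
t_c = 14 > 0 so v_max = 1/8

d=57/32 v_max=1/8 a_max=1/2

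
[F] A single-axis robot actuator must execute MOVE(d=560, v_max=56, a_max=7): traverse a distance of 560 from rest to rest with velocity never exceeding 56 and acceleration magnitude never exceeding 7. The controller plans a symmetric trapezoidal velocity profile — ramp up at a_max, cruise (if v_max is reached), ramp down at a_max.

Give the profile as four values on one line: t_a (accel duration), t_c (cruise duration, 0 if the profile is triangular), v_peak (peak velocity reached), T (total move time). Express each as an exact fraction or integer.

(v_max)²/a_max = 56²/7 = 448
560 ≥ 448 so v_max reached
t_a = 56/7 = 8; v_peak = 56
d_cruise = 560 − 448 = 112; t_c = 112/56 = 2
T = 2·8 + 2 = 18

t_a=8 t_c=2 v_peak=56 T=18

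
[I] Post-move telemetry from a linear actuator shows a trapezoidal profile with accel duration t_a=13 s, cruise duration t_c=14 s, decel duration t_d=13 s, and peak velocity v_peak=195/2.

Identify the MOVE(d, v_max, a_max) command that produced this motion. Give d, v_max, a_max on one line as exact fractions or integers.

a_max = (195/2)/13 = 15/2
d_a = ½·195/2·13 = 2535/4; d_c = 195/2·14 = 1365
d = 2·2535/4 + 1365 = 5265/2
t_c = 14 > 0 ⇒ limit active, v_max = 195/2

d=5265/2 v_max=195/2 a_max=15/2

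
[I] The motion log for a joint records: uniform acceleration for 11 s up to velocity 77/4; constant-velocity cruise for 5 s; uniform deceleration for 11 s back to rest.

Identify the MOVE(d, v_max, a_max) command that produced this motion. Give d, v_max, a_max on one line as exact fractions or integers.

d=308 v_max=77/4 a_max=7/4

a_max = (77/4)/11 = 7/4
d_a = ½·77/4·11 = 847/8; d_c = 77/4·5 = 385/4
d = 2·847/8 + 385/4 = 308
t_c = 5 > 0 ⇒ limit active, v_max = 77/4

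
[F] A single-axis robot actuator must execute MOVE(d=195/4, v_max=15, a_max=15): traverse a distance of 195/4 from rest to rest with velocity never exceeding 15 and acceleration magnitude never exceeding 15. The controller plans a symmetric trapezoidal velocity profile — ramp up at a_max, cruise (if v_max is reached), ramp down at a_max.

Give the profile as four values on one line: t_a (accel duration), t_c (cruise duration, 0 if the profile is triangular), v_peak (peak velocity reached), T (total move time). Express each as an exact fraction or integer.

vₘ²/aₘ = 15²/15 = 15
195/4 ≥ 15 so v_max reached
t_a = 15/15 = 1; v_peak = 15
d_cruise = 195/4 − 15 = 135/4; t_c = (135/4)/15 = 9/4
T = 2·1 + 9/4 = 17/4

t_a=1 t_c=9/4 v_peak=15 T=17/4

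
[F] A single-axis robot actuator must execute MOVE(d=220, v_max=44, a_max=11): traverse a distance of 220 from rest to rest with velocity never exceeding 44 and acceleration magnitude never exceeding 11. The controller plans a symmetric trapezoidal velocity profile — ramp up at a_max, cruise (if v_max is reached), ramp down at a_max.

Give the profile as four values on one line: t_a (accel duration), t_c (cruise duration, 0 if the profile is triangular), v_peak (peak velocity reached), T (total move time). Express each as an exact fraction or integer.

(v_max)²/a_max = 44²/11 = 176
220 ≥ 176 so v_max reached
t_a = 44/11 = 4; v_peak = 44
d_cruise = 220 − 176 = 44; t_c = 44/44 = 1
T = 2·4 + 1 = 9

t_a=4 t_c=1 v_peak=44 T=9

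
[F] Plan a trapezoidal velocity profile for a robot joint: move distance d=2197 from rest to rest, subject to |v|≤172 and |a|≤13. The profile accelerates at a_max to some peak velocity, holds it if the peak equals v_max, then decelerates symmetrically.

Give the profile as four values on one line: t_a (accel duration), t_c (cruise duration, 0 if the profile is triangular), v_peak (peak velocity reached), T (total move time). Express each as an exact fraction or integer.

t_a=13 t_c=0 v_peak=169 T=26

vₘ²/aₘ = 172²/13 = 29584/13
2197 < 29584/13 so t_c = 0
v_peak = √(2197·13) = √28561 = 169
t_a = 169/13 = 13; t_c = 0
T = 2·13 = 26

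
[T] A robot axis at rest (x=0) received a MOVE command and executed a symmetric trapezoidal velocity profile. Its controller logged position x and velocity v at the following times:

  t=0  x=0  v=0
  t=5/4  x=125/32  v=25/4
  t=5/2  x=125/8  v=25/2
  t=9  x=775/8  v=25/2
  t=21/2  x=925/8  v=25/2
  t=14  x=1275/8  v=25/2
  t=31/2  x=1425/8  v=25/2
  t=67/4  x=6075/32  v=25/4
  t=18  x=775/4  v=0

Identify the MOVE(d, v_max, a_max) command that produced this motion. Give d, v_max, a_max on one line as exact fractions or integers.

final state: t=18, x=775/4, v=0 → d = 775/4
a_max = (25/4−0)/(5/4−0) = 5
max v = 25/2 over t∈[5/2,31/2] → v_max = 25/2
check: 25/2·(5/2+13) = 775/4 ✓

d=775/4 v_max=25/2 a_max=5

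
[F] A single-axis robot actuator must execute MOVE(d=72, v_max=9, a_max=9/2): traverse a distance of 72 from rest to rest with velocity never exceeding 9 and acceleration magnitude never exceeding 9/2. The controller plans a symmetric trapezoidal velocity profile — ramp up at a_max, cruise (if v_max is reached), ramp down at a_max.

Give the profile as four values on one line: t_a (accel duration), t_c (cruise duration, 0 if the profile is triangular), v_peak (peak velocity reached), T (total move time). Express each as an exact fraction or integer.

vₘ²/aₘ = 9²/(9/2) = 18
72 ≥ 18 so v_max reached
t_a = 9/(9/2) = 2; v_peak = 9
d_cruise = 72 − 18 = 54; t_c = 54/9 = 6
T = 2·2 + 6 = 10

t_a=2 t_c=6 v_peak=9 T=10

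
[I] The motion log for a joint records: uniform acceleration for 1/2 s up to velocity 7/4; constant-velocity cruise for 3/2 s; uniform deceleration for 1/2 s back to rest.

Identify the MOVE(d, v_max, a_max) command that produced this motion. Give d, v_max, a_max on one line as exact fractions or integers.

a_max = (7/4)/(1/2) = 7/2
d_a = ½·7/4·1/2 = 7/16; d_c = 7/4·3/2 = 21/8
d = 2·7/16 + 21/8 = 7/2
t_c = 3/2 > 0 → v_max = v_peak = 7/4

d=7/2 v_max=7/4 a_max=7/2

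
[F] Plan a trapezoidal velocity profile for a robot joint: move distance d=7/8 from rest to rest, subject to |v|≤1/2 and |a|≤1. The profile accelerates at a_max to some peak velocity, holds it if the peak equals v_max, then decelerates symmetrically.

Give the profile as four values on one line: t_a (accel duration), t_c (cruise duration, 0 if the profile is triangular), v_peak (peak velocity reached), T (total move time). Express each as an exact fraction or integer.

vₘ²/aₘ = (1/2)²/1 = 1/4
7/8 ≥ 1/4 ⇒ cruise phase
t_a = (1/2)/1 = 1/2; v_peak = 1/2
d_cruise = 7/8 − 1/4 = 5/8; t_c = (5/8)/(1/2) = 5/4
T = 2·1/2 + 5/4 = 9/4

t_a=1/2 t_c=5/4 v_peak=1/2 T=9/4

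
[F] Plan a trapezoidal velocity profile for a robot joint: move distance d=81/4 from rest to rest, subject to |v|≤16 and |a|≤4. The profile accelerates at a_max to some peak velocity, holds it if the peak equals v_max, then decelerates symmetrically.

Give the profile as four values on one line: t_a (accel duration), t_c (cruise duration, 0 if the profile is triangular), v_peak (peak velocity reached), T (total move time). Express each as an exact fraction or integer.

(v_max)²/a_max = 16²/4 = 64
81/4 < 64 so t_c = 0
v_peak = √(81/4·4) = √81 = 9
t_a = 9/4; t_c = 0
T = 2·9/4 = 9/2

t_a=9/4 t_c=0 v_peak=9 T=9/2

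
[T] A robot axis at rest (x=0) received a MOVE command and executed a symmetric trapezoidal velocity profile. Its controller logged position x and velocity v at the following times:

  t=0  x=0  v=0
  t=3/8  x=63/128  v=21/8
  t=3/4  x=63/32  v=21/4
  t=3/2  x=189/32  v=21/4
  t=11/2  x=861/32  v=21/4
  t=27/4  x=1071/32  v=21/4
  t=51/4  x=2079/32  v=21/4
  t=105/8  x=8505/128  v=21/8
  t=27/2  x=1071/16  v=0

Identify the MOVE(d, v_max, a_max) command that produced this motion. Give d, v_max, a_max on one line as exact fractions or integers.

final state: t=27/2, x=1071/16, v=0 → d = 1071/16
a_max = (21/8−0)/(3/8−0) = 7
max v = 21/4 over t∈[3/4,51/4] → v_max = 21/4
check: 21/4·(3/4+12) = 1071/16 ✓

d=1071/16 v_max=21/4 a_max=7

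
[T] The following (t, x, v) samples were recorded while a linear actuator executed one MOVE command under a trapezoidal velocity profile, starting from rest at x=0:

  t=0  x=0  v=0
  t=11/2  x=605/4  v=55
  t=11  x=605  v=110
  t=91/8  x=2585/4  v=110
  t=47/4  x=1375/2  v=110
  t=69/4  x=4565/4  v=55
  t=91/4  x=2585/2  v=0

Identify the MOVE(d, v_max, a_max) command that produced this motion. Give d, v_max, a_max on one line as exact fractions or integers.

final state: t=91/4, x=2585/2, v=0 → d = 2585/2
a_max = (55−0)/(11/2−0) = 10
max v = 110 over t∈[11,47/4] → v_max = 110
check: 110·(11+3/4) = 2585/2 ✓

d=2585/2 v_max=110 a_max=10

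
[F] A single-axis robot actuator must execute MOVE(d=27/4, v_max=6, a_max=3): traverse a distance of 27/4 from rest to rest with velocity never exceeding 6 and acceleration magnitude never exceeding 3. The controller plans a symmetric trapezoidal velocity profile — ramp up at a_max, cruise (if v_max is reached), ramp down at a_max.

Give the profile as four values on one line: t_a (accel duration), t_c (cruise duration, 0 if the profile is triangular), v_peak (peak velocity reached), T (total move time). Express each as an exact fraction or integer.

t_a=3/2 t_c=0 v_peak=9/2 T=3

v_max²/a_max = 6²/3 = 12
27/4 < 12 so t_c = 0
v_peak = √(27/4·3) = √(81/4) = 9/2
t_a = (9/2)/3 = 3/2; t_c = 0
T = 2·3/2 = 3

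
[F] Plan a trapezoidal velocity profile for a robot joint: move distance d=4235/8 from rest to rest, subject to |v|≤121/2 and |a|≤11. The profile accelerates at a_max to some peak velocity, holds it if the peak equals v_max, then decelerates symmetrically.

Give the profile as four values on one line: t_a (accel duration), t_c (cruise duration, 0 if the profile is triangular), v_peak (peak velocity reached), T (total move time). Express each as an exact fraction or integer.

t_a=11/2 t_c=13/4 v_peak=121/2 T=57/4

v_max²/a_max = (121/2)²/11 = 1331/4
4235/8 ≥ 1331/4 ⇒ cruise phase
t_a = (121/2)/11 = 11/2; v_peak = 121/2
d_cruise = 4235/8 − 1331/4 = 1573/8; t_c = (1573/8)/(121/2) = 13/4
T = 2·11/2 + 13/4 = 57/4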